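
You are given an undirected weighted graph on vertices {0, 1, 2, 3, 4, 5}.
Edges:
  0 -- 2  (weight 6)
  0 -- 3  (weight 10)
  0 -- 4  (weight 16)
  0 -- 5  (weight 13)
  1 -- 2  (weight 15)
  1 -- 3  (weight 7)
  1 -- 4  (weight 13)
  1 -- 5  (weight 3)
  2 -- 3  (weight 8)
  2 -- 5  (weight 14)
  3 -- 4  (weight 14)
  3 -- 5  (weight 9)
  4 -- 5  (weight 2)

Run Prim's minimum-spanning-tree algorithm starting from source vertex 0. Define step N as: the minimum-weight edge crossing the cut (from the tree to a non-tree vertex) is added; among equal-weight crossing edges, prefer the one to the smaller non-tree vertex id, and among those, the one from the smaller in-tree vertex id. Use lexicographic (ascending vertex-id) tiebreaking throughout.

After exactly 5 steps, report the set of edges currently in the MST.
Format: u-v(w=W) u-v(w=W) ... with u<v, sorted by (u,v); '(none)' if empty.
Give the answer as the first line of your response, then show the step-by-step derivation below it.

0-2(w=6) 1-3(w=7) 1-5(w=3) 2-3(w=8) 4-5(w=2)

step 1: add edge 0-2 (w=6); MST = {0-2(w=6)}
step 2: add edge 2-3 (w=8); MST = {0-2(w=6) 2-3(w=8)}
step 3: add edge 1-3 (w=7); MST = {0-2(w=6) 1-3(w=7) 2-3(w=8)}
step 4: add edge 1-5 (w=3); MST = {0-2(w=6) 1-3(w=7) 1-5(w=3) 2-3(w=8)}
step 5: add edge 4-5 (w=2); MST = {0-2(w=6) 1-3(w=7) 1-5(w=3) 2-3(w=8) 4-5(w=2)}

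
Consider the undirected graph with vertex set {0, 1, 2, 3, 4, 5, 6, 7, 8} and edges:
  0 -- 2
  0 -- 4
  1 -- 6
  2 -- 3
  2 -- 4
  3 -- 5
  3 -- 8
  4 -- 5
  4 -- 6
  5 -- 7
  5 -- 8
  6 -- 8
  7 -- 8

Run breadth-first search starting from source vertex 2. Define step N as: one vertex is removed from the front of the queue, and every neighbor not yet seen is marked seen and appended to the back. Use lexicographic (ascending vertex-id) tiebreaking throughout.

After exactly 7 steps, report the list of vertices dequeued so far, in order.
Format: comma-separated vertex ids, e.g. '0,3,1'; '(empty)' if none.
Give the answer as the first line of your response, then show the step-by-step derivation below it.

2,0,3,4,5,8,6

step 1: dequeue 2; queue=[0,3,4]; order=2
step 2: dequeue 0; queue=[3,4]; order=2,0
step 3: dequeue 3; queue=[4,5,8]; order=2,0,3
step 4: dequeue 4; queue=[5,8,6]; order=2,0,3,4
step 5: dequeue 5; queue=[8,6,7]; order=2,0,3,4,5
step 6: dequeue 8; queue=[6,7]; order=2,0,3,4,5,8
step 7: dequeue 6; queue=[7,1]; order=2,0,3,4,5,8,6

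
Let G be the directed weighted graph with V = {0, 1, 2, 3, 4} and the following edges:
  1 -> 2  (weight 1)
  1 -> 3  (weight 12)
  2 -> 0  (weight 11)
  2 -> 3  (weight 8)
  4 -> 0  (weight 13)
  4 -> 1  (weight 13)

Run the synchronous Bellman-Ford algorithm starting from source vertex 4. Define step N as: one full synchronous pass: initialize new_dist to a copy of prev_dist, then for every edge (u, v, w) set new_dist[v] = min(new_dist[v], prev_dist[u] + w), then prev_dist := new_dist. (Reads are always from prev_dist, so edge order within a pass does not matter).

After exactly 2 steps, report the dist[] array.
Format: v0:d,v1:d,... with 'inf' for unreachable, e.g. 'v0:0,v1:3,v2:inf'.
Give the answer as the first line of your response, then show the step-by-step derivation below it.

v0:13,v1:13,v2:14,v3:25,v4:0

step 1: dist = v0:13,v1:13,v2:inf,v3:inf,v4:0
step 2: dist = v0:13,v1:13,v2:14,v3:25,v4:0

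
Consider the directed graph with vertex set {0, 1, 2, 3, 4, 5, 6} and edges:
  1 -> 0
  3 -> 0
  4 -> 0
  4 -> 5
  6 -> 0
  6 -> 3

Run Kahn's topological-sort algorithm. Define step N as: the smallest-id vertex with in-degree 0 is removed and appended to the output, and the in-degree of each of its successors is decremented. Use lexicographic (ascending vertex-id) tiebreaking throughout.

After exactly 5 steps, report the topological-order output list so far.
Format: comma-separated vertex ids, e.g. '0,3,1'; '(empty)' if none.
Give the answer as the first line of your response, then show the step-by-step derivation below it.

1,2,4,5,6

step 1: output 1; order=[1]; indeg=(3,0,0,1,0,1,0)
step 2: output 2; order=[1,2]; indeg=(3,0,0,1,0,1,0)
step 3: output 4; order=[1,2,4]; indeg=(2,0,0,1,0,0,0)
step 4: output 5; order=[1,2,4,5]; indeg=(2,0,0,1,0,0,0)
step 5: output 6; order=[1,2,4,5,6]; indeg=(1,0,0,0,0,0,0)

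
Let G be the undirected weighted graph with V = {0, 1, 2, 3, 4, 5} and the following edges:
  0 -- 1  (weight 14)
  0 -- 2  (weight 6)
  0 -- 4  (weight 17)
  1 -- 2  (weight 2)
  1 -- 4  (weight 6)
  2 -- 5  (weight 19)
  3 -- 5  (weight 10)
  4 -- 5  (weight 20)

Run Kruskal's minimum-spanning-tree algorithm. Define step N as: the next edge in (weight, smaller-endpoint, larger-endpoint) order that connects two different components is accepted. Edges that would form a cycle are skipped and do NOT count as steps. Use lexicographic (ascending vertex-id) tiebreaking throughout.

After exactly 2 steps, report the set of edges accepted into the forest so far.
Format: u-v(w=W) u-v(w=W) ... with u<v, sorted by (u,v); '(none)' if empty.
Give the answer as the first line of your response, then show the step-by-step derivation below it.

0-2(w=6) 1-2(w=2)

step 1: add edge 1-2 (w=2); MST = {1-2(w=2)}
step 2: add edge 0-2 (w=6); MST = {0-2(w=6) 1-2(w=2)}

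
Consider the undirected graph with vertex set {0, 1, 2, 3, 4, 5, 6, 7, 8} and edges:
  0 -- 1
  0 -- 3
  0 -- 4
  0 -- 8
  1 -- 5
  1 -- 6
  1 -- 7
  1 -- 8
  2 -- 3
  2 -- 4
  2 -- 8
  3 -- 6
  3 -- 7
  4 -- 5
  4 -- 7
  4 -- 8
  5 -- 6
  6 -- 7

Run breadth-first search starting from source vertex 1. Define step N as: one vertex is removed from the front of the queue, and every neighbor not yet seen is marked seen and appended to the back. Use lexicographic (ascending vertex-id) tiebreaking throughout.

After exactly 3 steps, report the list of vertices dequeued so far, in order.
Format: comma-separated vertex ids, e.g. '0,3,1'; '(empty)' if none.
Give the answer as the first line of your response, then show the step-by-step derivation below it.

1,0,5

step 1: dequeue 1; queue=[0,5,6,7,8]; order=1
step 2: dequeue 0; queue=[5,6,7,8,3,4]; order=1,0
step 3: dequeue 5; queue=[6,7,8,3,4]; order=1,0,5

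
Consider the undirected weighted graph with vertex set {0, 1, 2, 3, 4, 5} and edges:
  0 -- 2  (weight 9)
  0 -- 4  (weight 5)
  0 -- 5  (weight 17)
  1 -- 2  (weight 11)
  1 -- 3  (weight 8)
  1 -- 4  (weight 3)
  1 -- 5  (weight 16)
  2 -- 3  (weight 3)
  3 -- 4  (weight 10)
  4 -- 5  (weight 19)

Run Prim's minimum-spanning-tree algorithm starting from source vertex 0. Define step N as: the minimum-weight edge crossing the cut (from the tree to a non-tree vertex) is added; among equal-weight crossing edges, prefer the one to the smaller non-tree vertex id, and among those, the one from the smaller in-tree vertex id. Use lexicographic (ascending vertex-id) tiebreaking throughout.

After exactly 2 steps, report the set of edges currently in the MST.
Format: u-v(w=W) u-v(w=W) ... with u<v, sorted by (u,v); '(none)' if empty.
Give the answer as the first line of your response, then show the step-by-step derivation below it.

0-4(w=5) 1-4(w=3)

step 1: add edge 0-4 (w=5); MST = {0-4(w=5)}
step 2: add edge 1-4 (w=3); MST = {0-4(w=5) 1-4(w=3)}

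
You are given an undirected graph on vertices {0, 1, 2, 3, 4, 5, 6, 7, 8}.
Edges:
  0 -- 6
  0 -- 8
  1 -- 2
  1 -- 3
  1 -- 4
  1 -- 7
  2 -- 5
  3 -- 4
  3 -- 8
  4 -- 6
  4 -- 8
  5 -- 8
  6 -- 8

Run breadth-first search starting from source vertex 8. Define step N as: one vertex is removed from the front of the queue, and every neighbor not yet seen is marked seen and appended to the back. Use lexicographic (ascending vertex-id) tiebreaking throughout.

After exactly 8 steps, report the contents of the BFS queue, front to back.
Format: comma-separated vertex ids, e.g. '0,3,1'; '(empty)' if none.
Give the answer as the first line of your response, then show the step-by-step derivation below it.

7

step 1: dequeue 8; queue=[0,3,4,5,6]; order=8
step 2: dequeue 0; queue=[3,4,5,6]; order=8,0
step 3: dequeue 3; queue=[4,5,6,1]; order=8,0,3
step 4: dequeue 4; queue=[5,6,1]; order=8,0,3,4
step 5: dequeue 5; queue=[6,1,2]; order=8,0,3,4,5
step 6: dequeue 6; queue=[1,2]; order=8,0,3,4,5,6
step 7: dequeue 1; queue=[2,7]; order=8,0,3,4,5,6,1
step 8: dequeue 2; queue=[7]; order=8,0,3,4,5,6,1,2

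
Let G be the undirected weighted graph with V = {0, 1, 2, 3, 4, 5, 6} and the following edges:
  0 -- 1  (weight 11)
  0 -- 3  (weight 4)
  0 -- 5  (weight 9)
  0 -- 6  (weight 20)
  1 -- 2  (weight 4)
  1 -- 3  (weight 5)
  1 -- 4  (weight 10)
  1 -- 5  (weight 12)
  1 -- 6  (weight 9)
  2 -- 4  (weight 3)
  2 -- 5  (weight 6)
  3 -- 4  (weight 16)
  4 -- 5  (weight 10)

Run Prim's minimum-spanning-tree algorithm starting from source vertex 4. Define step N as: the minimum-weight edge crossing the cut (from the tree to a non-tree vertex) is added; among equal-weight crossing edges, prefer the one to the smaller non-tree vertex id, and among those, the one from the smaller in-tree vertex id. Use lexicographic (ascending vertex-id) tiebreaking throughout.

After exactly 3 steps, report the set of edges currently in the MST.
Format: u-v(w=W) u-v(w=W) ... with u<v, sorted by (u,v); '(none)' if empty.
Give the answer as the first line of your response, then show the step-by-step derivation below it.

1-2(w=4) 1-3(w=5) 2-4(w=3)

step 1: add edge 2-4 (w=3); MST = {2-4(w=3)}
step 2: add edge 1-2 (w=4); MST = {1-2(w=4) 2-4(w=3)}
step 3: add edge 1-3 (w=5); MST = {1-2(w=4) 1-3(w=5) 2-4(w=3)}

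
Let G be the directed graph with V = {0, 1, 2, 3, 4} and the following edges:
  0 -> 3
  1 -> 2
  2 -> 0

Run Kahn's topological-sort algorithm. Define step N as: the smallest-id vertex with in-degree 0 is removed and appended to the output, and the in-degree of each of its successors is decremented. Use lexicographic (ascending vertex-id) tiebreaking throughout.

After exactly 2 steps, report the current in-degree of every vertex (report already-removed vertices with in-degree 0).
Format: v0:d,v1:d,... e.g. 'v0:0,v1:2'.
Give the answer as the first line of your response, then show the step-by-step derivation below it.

v0:0,v1:0,v2:0,v3:1,v4:0

step 1: output 1; order=[1]; indeg=(1,0,0,1,0)
step 2: output 2; order=[1,2]; indeg=(0,0,0,1,0)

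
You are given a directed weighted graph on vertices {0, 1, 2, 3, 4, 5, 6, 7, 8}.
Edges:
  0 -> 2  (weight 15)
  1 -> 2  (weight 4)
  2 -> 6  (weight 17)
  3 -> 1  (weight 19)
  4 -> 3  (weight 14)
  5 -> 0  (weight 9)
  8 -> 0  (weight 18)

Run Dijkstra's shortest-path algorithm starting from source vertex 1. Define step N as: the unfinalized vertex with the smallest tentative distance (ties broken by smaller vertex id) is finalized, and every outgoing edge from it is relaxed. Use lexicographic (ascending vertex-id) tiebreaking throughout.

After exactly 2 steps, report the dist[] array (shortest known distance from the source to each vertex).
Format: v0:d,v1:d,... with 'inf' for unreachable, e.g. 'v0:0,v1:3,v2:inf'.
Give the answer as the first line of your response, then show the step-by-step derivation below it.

v0:inf,v1:0,v2:4,v3:inf,v4:inf,v5:inf,v6:21,v7:inf,v8:inf

step 1: dist = v0:inf,v1:0,v2:4,v3:inf,v4:inf,v5:inf,v6:inf,v7:inf,v8:inf
step 2: dist = v0:inf,v1:0,v2:4,v3:inf,v4:inf,v5:inf,v6:21,v7:inf,v8:inf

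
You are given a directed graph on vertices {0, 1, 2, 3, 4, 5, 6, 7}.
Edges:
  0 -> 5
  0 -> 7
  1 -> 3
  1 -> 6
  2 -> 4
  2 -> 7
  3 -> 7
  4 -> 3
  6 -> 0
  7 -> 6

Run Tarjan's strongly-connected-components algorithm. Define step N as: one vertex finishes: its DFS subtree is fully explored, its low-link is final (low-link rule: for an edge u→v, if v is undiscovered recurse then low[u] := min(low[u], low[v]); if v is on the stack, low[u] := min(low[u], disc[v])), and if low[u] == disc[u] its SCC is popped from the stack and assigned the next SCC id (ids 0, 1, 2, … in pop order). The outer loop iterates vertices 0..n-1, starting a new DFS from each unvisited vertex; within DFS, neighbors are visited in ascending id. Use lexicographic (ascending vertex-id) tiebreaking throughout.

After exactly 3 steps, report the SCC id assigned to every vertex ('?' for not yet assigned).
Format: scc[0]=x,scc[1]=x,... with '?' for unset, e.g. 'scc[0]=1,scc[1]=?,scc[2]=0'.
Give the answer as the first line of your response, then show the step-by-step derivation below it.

scc[0]=?,scc[1]=?,scc[2]=?,scc[3]=?,scc[4]=?,scc[5]=0,scc[6]=?,scc[7]=?

step 1: low=(low[0]=0,low[1]=?,low[2]=?,low[3]=?,low[4]=?,low[5]=1,low[6]=?,low[7]=?); scc=(scc[0]=?,scc[1]=?,scc[2]=?,scc[3]=?,scc[4]=?,scc[5]=0,scc[6]=?,scc[7]=?)
step 2: low=(low[0]=0,low[1]=?,low[2]=?,low[3]=?,low[4]=?,low[5]=1,low[6]=0,low[7]=2); scc=(scc[0]=?,scc[1]=?,scc[2]=?,scc[3]=?,scc[4]=?,scc[5]=0,scc[6]=?,scc[7]=?)
step 3: low=(low[0]=0,low[1]=?,low[2]=?,low[3]=?,low[4]=?,low[5]=1,low[6]=0,low[7]=0); scc=(scc[0]=?,scc[1]=?,scc[2]=?,scc[3]=?,scc[4]=?,scc[5]=0,scc[6]=?,scc[7]=?)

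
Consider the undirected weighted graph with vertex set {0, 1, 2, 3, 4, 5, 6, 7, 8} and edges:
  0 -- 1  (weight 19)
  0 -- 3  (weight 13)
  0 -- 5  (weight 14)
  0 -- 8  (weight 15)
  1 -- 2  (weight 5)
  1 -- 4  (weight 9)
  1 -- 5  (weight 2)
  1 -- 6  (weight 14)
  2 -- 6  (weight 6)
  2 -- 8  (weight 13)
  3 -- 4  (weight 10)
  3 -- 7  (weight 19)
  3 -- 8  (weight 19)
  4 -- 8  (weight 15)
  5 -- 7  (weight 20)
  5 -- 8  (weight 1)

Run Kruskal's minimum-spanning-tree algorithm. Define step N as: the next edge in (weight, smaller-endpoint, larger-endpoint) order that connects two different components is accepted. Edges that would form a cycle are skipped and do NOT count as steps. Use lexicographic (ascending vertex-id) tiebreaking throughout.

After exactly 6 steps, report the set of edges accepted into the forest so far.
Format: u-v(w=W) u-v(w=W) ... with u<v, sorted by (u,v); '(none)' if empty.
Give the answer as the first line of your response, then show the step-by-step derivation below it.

1-2(w=5) 1-4(w=9) 1-5(w=2) 2-6(w=6) 3-4(w=10) 5-8(w=1)

step 1: add edge 5-8 (w=1); MST = {5-8(w=1)}
step 2: add edge 1-5 (w=2); MST = {1-5(w=2) 5-8(w=1)}
step 3: add edge 1-2 (w=5); MST = {1-2(w=5) 1-5(w=2) 5-8(w=1)}
step 4: add edge 2-6 (w=6); MST = {1-2(w=5) 1-5(w=2) 2-6(w=6) 5-8(w=1)}
step 5: add edge 1-4 (w=9); MST = {1-2(w=5) 1-4(w=9) 1-5(w=2) 2-6(w=6) 5-8(w=1)}
step 6: add edge 3-4 (w=10); MST = {1-2(w=5) 1-4(w=9) 1-5(w=2) 2-6(w=6) 3-4(w=10) 5-8(w=1)}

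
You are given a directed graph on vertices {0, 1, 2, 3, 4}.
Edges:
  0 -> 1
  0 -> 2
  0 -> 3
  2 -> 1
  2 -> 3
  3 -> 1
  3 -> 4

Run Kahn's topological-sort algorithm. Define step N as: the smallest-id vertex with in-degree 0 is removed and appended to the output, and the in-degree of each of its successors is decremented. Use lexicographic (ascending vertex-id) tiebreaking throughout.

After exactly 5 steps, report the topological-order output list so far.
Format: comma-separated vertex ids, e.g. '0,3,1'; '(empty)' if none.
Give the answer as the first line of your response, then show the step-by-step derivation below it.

0,2,3,1,4

step 1: output 0; order=[0]; indeg=(0,2,0,1,1)
step 2: output 2; order=[0,2]; indeg=(0,1,0,0,1)
step 3: output 3; order=[0,2,3]; indeg=(0,0,0,0,0)
step 4: output 1; order=[0,2,3,1]; indeg=(0,0,0,0,0)
step 5: output 4; order=[0,2,3,1,4]; indeg=(0,0,0,0,0)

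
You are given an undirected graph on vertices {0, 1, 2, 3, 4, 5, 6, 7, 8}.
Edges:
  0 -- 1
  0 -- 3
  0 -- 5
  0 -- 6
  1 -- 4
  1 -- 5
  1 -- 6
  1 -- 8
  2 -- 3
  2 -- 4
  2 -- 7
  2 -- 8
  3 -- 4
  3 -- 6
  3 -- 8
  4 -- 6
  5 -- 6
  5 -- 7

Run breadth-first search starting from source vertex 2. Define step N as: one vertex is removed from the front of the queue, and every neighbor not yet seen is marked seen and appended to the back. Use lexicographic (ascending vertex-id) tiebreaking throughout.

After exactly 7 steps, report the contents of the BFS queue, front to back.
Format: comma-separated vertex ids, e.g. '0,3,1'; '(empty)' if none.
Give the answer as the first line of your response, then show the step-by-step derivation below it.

1,5

step 1: dequeue 2; queue=[3,4,7,8]; order=2
step 2: dequeue 3; queue=[4,7,8,0,6]; order=2,3
step 3: dequeue 4; queue=[7,8,0,6,1]; order=2,3,4
step 4: dequeue 7; queue=[8,0,6,1,5]; order=2,3,4,7
step 5: dequeue 8; queue=[0,6,1,5]; order=2,3,4,7,8
step 6: dequeue 0; queue=[6,1,5]; order=2,3,4,7,8,0
step 7: dequeue 6; queue=[1,5]; order=2,3,4,7,8,0,6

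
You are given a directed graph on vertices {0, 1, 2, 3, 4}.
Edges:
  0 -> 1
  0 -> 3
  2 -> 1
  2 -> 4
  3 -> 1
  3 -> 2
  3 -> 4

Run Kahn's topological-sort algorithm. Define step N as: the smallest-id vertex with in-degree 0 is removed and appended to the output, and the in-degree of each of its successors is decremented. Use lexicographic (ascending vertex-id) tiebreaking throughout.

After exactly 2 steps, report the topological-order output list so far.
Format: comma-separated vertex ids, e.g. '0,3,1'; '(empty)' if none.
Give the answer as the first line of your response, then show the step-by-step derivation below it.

0,3

step 1: output 0; order=[0]; indeg=(0,2,1,0,2)
step 2: output 3; order=[0,3]; indeg=(0,1,0,0,1)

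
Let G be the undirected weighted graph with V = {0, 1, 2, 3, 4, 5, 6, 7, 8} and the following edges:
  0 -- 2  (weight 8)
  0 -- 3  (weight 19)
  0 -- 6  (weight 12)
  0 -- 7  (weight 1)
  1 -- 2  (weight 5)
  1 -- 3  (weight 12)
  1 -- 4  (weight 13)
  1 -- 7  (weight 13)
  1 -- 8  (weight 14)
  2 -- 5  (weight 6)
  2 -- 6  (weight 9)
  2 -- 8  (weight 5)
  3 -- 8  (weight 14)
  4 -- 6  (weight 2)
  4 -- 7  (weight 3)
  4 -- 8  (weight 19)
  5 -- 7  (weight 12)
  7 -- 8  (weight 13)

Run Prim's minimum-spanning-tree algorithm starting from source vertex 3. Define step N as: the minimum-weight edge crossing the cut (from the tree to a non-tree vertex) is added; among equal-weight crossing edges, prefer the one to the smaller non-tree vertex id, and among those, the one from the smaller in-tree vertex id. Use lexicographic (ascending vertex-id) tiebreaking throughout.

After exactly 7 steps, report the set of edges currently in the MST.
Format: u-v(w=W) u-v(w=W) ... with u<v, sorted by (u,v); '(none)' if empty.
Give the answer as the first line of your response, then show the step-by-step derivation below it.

0-2(w=8) 0-7(w=1) 1-2(w=5) 1-3(w=12) 2-5(w=6) 2-8(w=5) 4-7(w=3)

step 1: add edge 1-3 (w=12); MST = {1-3(w=12)}
step 2: add edge 1-2 (w=5); MST = {1-2(w=5) 1-3(w=12)}
step 3: add edge 2-8 (w=5); MST = {1-2(w=5) 1-3(w=12) 2-8(w=5)}
step 4: add edge 2-5 (w=6); MST = {1-2(w=5) 1-3(w=12) 2-5(w=6) 2-8(w=5)}
step 5: add edge 0-2 (w=8); MST = {0-2(w=8) 1-2(w=5) 1-3(w=12) 2-5(w=6) 2-8(w=5)}
step 6: add edge 0-7 (w=1); MST = {0-2(w=8) 0-7(w=1) 1-2(w=5) 1-3(w=12) 2-5(w=6) 2-8(w=5)}
step 7: add edge 4-7 (w=3); MST = {0-2(w=8) 0-7(w=1) 1-2(w=5) 1-3(w=12) 2-5(w=6) 2-8(w=5) 4-7(w=3)}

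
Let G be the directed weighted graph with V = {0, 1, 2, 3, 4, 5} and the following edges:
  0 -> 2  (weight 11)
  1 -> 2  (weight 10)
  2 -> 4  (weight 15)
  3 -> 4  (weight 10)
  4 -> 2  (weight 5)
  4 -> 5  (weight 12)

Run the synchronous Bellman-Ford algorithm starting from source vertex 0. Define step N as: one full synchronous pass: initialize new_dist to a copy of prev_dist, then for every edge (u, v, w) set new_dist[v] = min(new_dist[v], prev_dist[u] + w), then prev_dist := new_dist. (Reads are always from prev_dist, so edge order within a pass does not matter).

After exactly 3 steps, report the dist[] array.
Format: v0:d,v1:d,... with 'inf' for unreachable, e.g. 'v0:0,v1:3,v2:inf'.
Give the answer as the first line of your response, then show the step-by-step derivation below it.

v0:0,v1:inf,v2:11,v3:inf,v4:26,v5:38

step 1: dist = v0:0,v1:inf,v2:11,v3:inf,v4:inf,v5:inf
step 2: dist = v0:0,v1:inf,v2:11,v3:inf,v4:26,v5:inf
step 3: dist = v0:0,v1:inf,v2:11,v3:inf,v4:26,v5:38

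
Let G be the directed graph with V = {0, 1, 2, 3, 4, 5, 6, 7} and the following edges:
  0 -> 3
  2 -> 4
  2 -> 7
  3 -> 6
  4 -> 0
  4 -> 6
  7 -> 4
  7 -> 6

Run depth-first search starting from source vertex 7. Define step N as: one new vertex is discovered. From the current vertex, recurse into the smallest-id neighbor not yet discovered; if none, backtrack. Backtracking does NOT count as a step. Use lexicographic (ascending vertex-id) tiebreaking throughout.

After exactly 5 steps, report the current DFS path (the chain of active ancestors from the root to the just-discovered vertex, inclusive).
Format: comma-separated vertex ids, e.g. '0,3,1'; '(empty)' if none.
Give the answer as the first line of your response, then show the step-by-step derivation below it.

7,4,0,3,6

step 1: discover 7; path=7; order=7
step 2: discover 4; path=7>4; order=7,4
step 3: discover 0; path=7>4>0; order=7,4,0
step 4: discover 3; path=7>4>0>3; order=7,4,0,3
step 5: discover 6; path=7>4>0>3>6; order=7,4,0,3,6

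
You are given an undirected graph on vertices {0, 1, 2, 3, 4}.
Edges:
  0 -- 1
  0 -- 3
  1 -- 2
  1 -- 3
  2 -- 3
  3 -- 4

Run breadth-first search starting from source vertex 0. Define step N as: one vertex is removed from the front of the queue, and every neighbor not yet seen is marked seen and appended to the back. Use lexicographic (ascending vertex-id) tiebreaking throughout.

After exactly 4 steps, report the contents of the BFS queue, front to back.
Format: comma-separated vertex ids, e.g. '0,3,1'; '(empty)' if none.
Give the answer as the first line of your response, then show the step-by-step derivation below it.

4

step 1: dequeue 0; queue=[1,3]; order=0
step 2: dequeue 1; queue=[3,2]; order=0,1
step 3: dequeue 3; queue=[2,4]; order=0,1,3
step 4: dequeue 2; queue=[4]; order=0,1,3,2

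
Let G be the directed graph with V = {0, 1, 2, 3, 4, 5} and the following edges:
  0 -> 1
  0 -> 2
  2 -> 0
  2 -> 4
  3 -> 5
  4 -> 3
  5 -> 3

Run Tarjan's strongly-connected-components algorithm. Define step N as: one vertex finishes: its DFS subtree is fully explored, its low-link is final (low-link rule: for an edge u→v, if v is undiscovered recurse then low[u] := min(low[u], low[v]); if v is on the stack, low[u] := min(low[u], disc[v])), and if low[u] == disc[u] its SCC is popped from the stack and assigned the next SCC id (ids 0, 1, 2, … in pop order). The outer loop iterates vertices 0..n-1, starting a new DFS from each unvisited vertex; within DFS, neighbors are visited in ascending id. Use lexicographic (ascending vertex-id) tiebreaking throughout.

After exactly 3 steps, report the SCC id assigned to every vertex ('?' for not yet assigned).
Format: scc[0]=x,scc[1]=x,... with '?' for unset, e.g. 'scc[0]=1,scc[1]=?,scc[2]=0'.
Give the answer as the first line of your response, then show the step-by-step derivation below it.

scc[0]=?,scc[1]=0,scc[2]=?,scc[3]=1,scc[4]=?,scc[5]=1

step 1: low=(low[0]=0,low[1]=1,low[2]=?,low[3]=?,low[4]=?,low[5]=?); scc=(scc[0]=?,scc[1]=0,scc[2]=?,scc[3]=?,scc[4]=?,scc[5]=?)
step 2: low=(low[0]=0,low[1]=1,low[2]=0,low[3]=4,low[4]=3,low[5]=4); scc=(scc[0]=?,scc[1]=0,scc[2]=?,scc[3]=?,scc[4]=?,scc[5]=?)
step 3: low=(low[0]=0,low[1]=1,low[2]=0,low[3]=4,low[4]=3,low[5]=4); scc=(scc[0]=?,scc[1]=0,scc[2]=?,scc[3]=1,scc[4]=?,scc[5]=1)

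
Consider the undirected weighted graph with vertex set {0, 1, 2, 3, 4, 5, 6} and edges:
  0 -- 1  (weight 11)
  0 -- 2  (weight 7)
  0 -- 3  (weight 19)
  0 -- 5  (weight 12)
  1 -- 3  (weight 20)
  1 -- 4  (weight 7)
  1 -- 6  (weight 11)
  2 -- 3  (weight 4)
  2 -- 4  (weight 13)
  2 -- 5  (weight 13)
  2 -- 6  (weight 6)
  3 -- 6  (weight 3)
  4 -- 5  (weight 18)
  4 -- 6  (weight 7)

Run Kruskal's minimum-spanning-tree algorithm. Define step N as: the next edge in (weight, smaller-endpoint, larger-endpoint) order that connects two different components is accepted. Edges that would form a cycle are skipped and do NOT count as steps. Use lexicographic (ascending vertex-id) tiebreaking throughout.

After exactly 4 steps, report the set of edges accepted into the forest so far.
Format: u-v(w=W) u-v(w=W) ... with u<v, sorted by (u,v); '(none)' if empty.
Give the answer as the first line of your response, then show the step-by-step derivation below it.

0-2(w=7) 1-4(w=7) 2-3(w=4) 3-6(w=3)

step 1: add edge 3-6 (w=3); MST = {3-6(w=3)}
step 2: add edge 2-3 (w=4); MST = {2-3(w=4) 3-6(w=3)}
step 3: add edge 0-2 (w=7); MST = {0-2(w=7) 2-3(w=4) 3-6(w=3)}
step 4: add edge 1-4 (w=7); MST = {0-2(w=7) 1-4(w=7) 2-3(w=4) 3-6(w=3)}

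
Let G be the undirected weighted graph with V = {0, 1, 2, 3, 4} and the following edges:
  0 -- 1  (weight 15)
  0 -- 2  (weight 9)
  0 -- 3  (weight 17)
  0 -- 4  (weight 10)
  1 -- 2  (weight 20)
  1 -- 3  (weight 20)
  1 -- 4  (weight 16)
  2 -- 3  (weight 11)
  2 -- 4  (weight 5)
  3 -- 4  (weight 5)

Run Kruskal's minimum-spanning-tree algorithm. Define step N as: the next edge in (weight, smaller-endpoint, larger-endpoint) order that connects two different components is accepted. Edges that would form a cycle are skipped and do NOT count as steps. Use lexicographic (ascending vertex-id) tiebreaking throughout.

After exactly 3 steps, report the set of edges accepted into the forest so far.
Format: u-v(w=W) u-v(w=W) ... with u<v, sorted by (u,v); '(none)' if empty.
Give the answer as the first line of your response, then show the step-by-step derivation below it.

0-2(w=9) 2-4(w=5) 3-4(w=5)

step 1: add edge 2-4 (w=5); MST = {2-4(w=5)}
step 2: add edge 3-4 (w=5); MST = {2-4(w=5) 3-4(w=5)}
step 3: add edge 0-2 (w=9); MST = {0-2(w=9) 2-4(w=5) 3-4(w=5)}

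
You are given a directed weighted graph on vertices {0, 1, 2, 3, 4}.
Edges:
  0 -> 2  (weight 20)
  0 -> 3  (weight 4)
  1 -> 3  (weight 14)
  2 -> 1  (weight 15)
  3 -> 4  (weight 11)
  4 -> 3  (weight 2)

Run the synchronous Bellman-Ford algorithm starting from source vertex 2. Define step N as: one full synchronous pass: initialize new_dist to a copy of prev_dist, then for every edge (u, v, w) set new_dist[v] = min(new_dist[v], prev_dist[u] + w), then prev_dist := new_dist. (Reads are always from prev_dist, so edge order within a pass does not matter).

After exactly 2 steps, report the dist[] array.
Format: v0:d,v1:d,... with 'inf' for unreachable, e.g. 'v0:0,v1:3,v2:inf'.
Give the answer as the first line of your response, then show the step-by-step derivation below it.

v0:inf,v1:15,v2:0,v3:29,v4:inf

step 1: dist = v0:inf,v1:15,v2:0,v3:inf,v4:inf
step 2: dist = v0:inf,v1:15,v2:0,v3:29,v4:inf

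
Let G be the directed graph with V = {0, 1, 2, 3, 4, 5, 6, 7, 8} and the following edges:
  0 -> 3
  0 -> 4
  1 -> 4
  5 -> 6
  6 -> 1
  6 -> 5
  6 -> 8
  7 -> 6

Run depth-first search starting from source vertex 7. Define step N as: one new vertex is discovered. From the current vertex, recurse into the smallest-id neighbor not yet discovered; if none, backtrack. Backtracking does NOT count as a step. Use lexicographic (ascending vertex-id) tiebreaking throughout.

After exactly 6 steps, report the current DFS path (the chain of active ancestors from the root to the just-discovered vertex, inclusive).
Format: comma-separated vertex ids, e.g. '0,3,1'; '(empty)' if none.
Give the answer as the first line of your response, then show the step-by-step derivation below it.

7,6,8

step 1: discover 7; path=7; order=7
step 2: discover 6; path=7>6; order=7,6
step 3: discover 1; path=7>6>1; order=7,6,1
step 4: discover 4; path=7>6>1>4; order=7,6,1,4
step 5: discover 5; path=7>6>5; order=7,6,1,4,5
step 6: discover 8; path=7>6>8; order=7,6,1,4,5,8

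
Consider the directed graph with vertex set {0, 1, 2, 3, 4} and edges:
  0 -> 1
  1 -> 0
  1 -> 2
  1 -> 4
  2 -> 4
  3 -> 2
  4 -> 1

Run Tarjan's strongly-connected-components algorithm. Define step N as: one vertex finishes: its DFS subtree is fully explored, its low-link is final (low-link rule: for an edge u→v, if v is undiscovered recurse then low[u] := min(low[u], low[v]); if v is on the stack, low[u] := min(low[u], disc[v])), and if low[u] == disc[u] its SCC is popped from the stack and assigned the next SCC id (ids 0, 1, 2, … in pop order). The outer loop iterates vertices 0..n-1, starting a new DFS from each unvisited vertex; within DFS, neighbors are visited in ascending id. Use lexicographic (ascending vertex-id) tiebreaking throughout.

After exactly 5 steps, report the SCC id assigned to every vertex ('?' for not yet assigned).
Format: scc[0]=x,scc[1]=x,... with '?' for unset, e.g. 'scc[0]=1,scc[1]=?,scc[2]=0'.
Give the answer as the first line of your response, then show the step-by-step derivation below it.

scc[0]=0,scc[1]=0,scc[2]=0,scc[3]=1,scc[4]=0

step 1: low=(low[0]=0,low[1]=0,low[2]=2,low[3]=?,low[4]=1); scc=(scc[0]=?,scc[1]=?,scc[2]=?,scc[3]=?,scc[4]=?)
step 2: low=(low[0]=0,low[1]=0,low[2]=1,low[3]=?,low[4]=1); scc=(scc[0]=?,scc[1]=?,scc[2]=?,scc[3]=?,scc[4]=?)
step 3: low=(low[0]=0,low[1]=0,low[2]=1,low[3]=?,low[4]=1); scc=(scc[0]=?,scc[1]=?,scc[2]=?,scc[3]=?,scc[4]=?)
step 4: low=(low[0]=0,low[1]=0,low[2]=1,low[3]=?,low[4]=1); scc=(scc[0]=0,scc[1]=0,scc[2]=0,scc[3]=?,scc[4]=0)
step 5: low=(low[0]=0,low[1]=0,low[2]=1,low[3]=4,low[4]=1); scc=(scc[0]=0,scc[1]=0,scc[2]=0,scc[3]=1,scc[4]=0)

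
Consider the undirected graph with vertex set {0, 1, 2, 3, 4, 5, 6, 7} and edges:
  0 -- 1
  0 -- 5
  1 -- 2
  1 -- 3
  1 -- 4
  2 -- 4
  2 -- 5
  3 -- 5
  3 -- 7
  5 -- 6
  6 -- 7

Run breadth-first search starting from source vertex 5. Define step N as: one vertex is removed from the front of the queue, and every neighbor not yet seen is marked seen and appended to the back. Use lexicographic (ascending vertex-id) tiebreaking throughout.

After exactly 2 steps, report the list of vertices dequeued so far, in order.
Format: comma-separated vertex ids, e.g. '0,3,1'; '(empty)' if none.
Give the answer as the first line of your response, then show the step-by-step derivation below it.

5,0

step 1: dequeue 5; queue=[0,2,3,6]; order=5
step 2: dequeue 0; queue=[2,3,6,1]; order=5,0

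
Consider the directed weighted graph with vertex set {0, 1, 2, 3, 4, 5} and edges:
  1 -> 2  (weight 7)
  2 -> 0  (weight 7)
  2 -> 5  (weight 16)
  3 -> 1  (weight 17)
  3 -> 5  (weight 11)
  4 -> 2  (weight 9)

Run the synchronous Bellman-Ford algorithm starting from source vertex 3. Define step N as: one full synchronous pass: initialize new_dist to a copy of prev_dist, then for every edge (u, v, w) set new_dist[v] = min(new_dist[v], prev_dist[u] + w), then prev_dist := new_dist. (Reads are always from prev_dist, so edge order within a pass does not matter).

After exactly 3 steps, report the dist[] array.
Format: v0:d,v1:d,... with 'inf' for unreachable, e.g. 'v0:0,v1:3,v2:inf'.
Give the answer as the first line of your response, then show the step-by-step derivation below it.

v0:31,v1:17,v2:24,v3:0,v4:inf,v5:11

step 1: dist = v0:inf,v1:17,v2:inf,v3:0,v4:inf,v5:11
step 2: dist = v0:inf,v1:17,v2:24,v3:0,v4:inf,v5:11
step 3: dist = v0:31,v1:17,v2:24,v3:0,v4:inf,v5:11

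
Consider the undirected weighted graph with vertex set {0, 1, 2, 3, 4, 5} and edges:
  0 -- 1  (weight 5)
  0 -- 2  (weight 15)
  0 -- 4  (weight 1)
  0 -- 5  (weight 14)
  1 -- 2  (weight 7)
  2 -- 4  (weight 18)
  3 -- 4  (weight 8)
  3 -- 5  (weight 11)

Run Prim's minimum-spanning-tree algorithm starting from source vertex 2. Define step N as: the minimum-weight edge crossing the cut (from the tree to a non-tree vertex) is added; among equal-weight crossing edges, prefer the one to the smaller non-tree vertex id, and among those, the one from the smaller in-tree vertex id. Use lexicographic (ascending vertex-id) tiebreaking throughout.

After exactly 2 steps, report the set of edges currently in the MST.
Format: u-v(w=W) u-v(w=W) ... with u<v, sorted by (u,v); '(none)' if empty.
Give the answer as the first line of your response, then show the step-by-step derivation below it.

0-1(w=5) 1-2(w=7)

step 1: add edge 1-2 (w=7); MST = {1-2(w=7)}
step 2: add edge 0-1 (w=5); MST = {0-1(w=5) 1-2(w=7)}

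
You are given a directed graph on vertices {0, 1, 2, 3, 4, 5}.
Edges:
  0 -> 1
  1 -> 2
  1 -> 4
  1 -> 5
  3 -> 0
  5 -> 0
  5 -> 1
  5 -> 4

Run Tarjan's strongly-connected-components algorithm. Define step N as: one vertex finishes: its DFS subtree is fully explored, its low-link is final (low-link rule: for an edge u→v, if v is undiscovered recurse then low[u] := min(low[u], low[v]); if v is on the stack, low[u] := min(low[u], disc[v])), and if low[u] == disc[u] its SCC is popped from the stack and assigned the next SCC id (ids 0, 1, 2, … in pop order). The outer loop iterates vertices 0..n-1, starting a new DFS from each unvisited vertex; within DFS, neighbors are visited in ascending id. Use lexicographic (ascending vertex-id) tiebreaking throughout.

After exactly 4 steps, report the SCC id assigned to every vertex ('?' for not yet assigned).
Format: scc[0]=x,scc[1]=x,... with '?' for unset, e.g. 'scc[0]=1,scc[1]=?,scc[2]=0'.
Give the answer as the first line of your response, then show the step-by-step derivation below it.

scc[0]=?,scc[1]=?,scc[2]=0,scc[3]=?,scc[4]=1,scc[5]=?

step 1: low=(low[0]=0,low[1]=1,low[2]=2,low[3]=?,low[4]=?,low[5]=?); scc=(scc[0]=?,scc[1]=?,scc[2]=0,scc[3]=?,scc[4]=?,scc[5]=?)
step 2: low=(low[0]=0,low[1]=1,low[2]=2,low[3]=?,low[4]=3,low[5]=?); scc=(scc[0]=?,scc[1]=?,scc[2]=0,scc[3]=?,scc[4]=1,scc[5]=?)
step 3: low=(low[0]=0,low[1]=1,low[2]=2,low[3]=?,low[4]=3,low[5]=0); scc=(scc[0]=?,scc[1]=?,scc[2]=0,scc[3]=?,scc[4]=1,scc[5]=?)
step 4: low=(low[0]=0,low[1]=0,low[2]=2,low[3]=?,low[4]=3,low[5]=0); scc=(scc[0]=?,scc[1]=?,scc[2]=0,scc[3]=?,scc[4]=1,scc[5]=?)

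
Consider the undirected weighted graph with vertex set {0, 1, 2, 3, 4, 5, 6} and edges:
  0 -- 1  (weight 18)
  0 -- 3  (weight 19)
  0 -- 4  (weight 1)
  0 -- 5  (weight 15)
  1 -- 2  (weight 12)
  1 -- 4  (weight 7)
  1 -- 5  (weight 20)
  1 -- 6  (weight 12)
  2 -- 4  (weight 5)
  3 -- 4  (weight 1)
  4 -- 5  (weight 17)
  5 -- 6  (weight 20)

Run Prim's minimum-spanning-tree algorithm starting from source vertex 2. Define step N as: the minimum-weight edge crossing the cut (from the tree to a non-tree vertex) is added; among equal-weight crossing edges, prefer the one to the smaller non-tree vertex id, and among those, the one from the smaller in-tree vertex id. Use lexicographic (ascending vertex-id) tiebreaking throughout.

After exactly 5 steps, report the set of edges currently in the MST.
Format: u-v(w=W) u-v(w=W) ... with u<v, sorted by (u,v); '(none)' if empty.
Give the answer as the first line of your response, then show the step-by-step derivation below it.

0-4(w=1) 1-4(w=7) 1-6(w=12) 2-4(w=5) 3-4(w=1)

step 1: add edge 2-4 (w=5); MST = {2-4(w=5)}
step 2: add edge 0-4 (w=1); MST = {0-4(w=1) 2-4(w=5)}
step 3: add edge 3-4 (w=1); MST = {0-4(w=1) 2-4(w=5) 3-4(w=1)}
step 4: add edge 1-4 (w=7); MST = {0-4(w=1) 1-4(w=7) 2-4(w=5) 3-4(w=1)}
step 5: add edge 1-6 (w=12); MST = {0-4(w=1) 1-4(w=7) 1-6(w=12) 2-4(w=5) 3-4(w=1)}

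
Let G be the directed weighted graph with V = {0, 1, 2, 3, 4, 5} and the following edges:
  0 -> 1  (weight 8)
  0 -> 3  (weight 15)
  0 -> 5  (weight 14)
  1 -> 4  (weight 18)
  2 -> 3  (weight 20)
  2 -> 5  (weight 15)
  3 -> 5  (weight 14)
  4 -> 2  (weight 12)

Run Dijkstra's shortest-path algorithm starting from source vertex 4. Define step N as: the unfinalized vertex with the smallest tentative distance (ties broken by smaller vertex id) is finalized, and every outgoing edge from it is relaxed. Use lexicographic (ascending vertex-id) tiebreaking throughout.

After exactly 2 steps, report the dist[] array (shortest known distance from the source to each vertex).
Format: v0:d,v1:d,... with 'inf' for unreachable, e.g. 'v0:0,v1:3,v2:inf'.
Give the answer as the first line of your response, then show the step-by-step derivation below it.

v0:inf,v1:inf,v2:12,v3:32,v4:0,v5:27

step 1: dist = v0:inf,v1:inf,v2:12,v3:inf,v4:0,v5:inf
step 2: dist = v0:inf,v1:inf,v2:12,v3:32,v4:0,v5:27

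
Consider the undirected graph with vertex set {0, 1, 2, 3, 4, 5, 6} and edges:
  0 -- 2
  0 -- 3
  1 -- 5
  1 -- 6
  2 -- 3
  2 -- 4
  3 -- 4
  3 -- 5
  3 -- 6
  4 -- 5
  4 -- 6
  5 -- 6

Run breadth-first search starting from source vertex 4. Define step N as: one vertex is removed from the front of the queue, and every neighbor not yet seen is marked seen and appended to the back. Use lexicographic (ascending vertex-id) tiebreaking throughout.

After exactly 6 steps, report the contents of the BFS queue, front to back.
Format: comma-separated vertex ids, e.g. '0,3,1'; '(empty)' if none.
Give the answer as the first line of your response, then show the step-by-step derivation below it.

1

step 1: dequeue 4; queue=[2,3,5,6]; order=4
step 2: dequeue 2; queue=[3,5,6,0]; order=4,2
step 3: dequeue 3; queue=[5,6,0]; order=4,2,3
step 4: dequeue 5; queue=[6,0,1]; order=4,2,3,5
step 5: dequeue 6; queue=[0,1]; order=4,2,3,5,6
step 6: dequeue 0; queue=[1]; order=4,2,3,5,6,0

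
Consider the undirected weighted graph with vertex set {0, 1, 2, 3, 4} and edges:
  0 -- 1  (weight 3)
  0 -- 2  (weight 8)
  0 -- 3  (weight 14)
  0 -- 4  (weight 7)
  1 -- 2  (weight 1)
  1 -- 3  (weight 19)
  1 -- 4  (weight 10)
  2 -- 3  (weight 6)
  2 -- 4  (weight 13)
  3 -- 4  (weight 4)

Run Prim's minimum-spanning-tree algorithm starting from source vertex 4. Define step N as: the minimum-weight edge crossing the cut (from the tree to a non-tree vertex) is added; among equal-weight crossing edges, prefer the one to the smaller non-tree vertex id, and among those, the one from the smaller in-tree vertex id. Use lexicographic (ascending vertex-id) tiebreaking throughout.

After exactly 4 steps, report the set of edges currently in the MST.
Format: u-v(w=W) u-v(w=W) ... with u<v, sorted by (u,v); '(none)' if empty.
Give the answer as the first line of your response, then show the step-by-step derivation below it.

0-1(w=3) 1-2(w=1) 2-3(w=6) 3-4(w=4)

step 1: add edge 3-4 (w=4); MST = {3-4(w=4)}
step 2: add edge 2-3 (w=6); MST = {2-3(w=6) 3-4(w=4)}
step 3: add edge 1-2 (w=1); MST = {1-2(w=1) 2-3(w=6) 3-4(w=4)}
step 4: add edge 0-1 (w=3); MST = {0-1(w=3) 1-2(w=1) 2-3(w=6) 3-4(w=4)}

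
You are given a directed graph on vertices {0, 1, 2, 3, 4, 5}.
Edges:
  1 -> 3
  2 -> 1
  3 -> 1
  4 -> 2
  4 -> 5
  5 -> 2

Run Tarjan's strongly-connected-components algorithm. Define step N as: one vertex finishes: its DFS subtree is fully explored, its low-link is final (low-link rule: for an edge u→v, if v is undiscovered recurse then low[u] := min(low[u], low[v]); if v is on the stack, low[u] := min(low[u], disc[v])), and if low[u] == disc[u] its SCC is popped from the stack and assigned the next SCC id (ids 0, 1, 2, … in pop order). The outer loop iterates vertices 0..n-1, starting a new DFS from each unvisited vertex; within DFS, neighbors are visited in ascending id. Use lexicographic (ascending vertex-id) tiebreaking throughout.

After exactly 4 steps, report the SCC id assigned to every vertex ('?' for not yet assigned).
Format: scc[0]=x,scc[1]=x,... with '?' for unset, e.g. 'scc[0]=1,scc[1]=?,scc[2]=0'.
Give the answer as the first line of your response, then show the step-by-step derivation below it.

scc[0]=0,scc[1]=1,scc[2]=2,scc[3]=1,scc[4]=?,scc[5]=?

step 1: low=(low[0]=0,low[1]=?,low[2]=?,low[3]=?,low[4]=?,low[5]=?); scc=(scc[0]=0,scc[1]=?,scc[2]=?,scc[3]=?,scc[4]=?,scc[5]=?)
step 2: low=(low[0]=0,low[1]=1,low[2]=?,low[3]=1,low[4]=?,low[5]=?); scc=(scc[0]=0,scc[1]=?,scc[2]=?,scc[3]=?,scc[4]=?,scc[5]=?)
step 3: low=(low[0]=0,low[1]=1,low[2]=?,low[3]=1,low[4]=?,low[5]=?); scc=(scc[0]=0,scc[1]=1,scc[2]=?,scc[3]=1,scc[4]=?,scc[5]=?)
step 4: low=(low[0]=0,low[1]=1,low[2]=3,low[3]=1,low[4]=?,low[5]=?); scc=(scc[0]=0,scc[1]=1,scc[2]=2,scc[3]=1,scc[4]=?,scc[5]=?)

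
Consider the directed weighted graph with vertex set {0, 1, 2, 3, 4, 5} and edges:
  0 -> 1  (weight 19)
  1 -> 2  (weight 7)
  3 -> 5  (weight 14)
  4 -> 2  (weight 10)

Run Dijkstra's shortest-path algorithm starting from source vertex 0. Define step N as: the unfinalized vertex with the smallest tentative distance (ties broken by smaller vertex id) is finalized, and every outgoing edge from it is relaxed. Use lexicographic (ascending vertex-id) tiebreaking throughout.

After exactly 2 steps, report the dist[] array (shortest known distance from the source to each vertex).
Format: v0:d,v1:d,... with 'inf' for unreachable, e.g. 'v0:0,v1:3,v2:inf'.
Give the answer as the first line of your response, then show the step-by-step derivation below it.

v0:0,v1:19,v2:26,v3:inf,v4:inf,v5:inf

step 1: dist = v0:0,v1:19,v2:inf,v3:inf,v4:inf,v5:inf
step 2: dist = v0:0,v1:19,v2:26,v3:inf,v4:inf,v5:inf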